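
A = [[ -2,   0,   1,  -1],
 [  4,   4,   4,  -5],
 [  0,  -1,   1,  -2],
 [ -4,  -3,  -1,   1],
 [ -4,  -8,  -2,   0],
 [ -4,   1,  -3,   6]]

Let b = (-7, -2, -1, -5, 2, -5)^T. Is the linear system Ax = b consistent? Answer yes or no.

yes

Row reduce the augmented matrix [A | b].
R2 ← R2 + (2)·R1: [0, 4, 6, -7, -16]
R4 ← R4 − (2)·R1: [0, -3, -3, 3, 9]
R5 ← R5 − (2)·R1: [0, -8, -4, 2, 16]
R6 ← R6 − (2)·R1: [0, 1, -5, 8, 9]
R3 ← R3 + (1/4)·R2: [0, 0, 5/2, -15/4, -5]
R4 ← R4 + (3/4)·R2: [0, 0, 3/2, -9/4, -3]
R5 ← R5 + (2)·R2: [0, 0, 8, -12, -16]
R6 ← R6 − (1/4)·R2: [0, 0, -13/2, 39/4, 13]
R4 ← R4 − (3/5)·R3: [0, 0, 0, 0, 0]
R5 ← R5 − (16/5)·R3: [0, 0, 0, 0, 0]
R6 ← R6 + (13/5)·R3: [0, 0, 0, 0, 0]
The echelon form has 3 nonzero rows, and every pivot lies in the first 4 columns, so rank(A) = rank([A|b]) = 3.
The system is consistent.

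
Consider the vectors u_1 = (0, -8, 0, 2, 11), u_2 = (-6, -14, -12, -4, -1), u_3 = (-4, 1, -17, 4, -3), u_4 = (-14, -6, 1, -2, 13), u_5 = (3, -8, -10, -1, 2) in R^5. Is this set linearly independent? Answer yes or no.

Form the matrix with these vectors as rows and row reduce.
Swap R1 ↔ R2
R3 ← R3 − (2/3)·R1: [0, 31/3, -9, 20/3, -7/3]
R4 ← R4 − (7/3)·R1: [0, 80/3, 29, 22/3, 46/3]
R5 ← R5 + (1/2)·R1: [0, -15, -16, -3, 3/2]
R3 ← R3 + (31/24)·R2: [0, 0, -9, 37/4, 95/8]
R4 ← R4 + (10/3)·R2: [0, 0, 29, 14, 52]
R5 ← R5 − (15/8)·R2: [0, 0, -16, -27/4, -153/8]
R4 ← R4 + (29/9)·R3: [0, 0, 0, 1577/36, 6499/72]
R5 ← R5 − (16/9)·R3: [0, 0, 0, -835/36, -2897/72]
R5 ← R5 + (835/1577)·R4: [0, 0, 0, 0, 11918/1577]
5 nonzero rows, so the 5 vectors span a space of dimension 5.
Since 5 = 5, the vectors are linearly independent.

yes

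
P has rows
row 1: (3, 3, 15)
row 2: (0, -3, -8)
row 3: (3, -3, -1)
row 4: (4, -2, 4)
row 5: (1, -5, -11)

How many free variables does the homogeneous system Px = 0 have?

1

Row reduce to echelon form.
R3 ← R3 − R1: [0, -6, -16]
R4 ← R4 − (4/3)·R1: [0, -6, -16]
R5 ← R5 − (1/3)·R1: [0, -6, -16]
R3 ← R3 − (2)·R2: [0, 0, 0]
R4 ← R4 − (2)·R2: [0, 0, 0]
R5 ← R5 − (2)·R2: [0, 0, 0]
2 nonzero rows, so rank(P) = 2.
P has 3 columns; by rank–nullity, nullity = 3 − 2 = 1.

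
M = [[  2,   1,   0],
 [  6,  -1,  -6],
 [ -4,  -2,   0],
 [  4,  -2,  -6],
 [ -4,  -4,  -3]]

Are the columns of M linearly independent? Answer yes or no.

Row reduce M to echelon form.
R2 ← R2 − (3)·R1: [0, -4, -6]
R3 ← R3 + (2)·R1: [0, 0, 0]
R4 ← R4 − (2)·R1: [0, -4, -6]
R5 ← R5 + (2)·R1: [0, -2, -3]
R4 ← R4 − R2: [0, 0, 0]
R5 ← R5 − (1/2)·R2: [0, 0, 0]
2 pivots among 3 columns.
Only 2 < 3 pivot columns, so the columns are linearly dependent.

no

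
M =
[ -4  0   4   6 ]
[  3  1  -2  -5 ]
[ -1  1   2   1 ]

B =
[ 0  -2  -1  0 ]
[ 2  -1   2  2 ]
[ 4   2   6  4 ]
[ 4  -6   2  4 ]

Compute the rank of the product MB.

2

First compute MB:
[[ 40, -20,  40,  40],
 [-26,  19, -23, -26],
 [ 14,  -1,  17,  14]]
Now row reduce the product.
R2 ← R2 + (13/20)·R1: [0, 6, 3, 0]
R3 ← R3 − (7/20)·R1: [0, 6, 3, 0]
R3 ← R3 − R2: [0, 0, 0, 0]
2 nonzero rows, so rank(MB) = 2.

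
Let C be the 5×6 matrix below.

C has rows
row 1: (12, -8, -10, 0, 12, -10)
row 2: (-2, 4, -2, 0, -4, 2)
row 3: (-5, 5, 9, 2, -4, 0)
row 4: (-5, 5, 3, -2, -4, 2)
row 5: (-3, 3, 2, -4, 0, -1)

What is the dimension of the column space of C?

Row reduce to echelon form.
R2 ← R2 + (1/6)·R1: [0, 8/3, -11/3, 0, -2, 1/3]
R3 ← R3 + (5/12)·R1: [0, 5/3, 29/6, 2, 1, -25/6]
R4 ← R4 + (5/12)·R1: [0, 5/3, -7/6, -2, 1, -13/6]
R5 ← R5 + (1/4)·R1: [0, 1, -1/2, -4, 3, -7/2]
R3 ← R3 − (5/8)·R2: [0, 0, 57/8, 2, 9/4, -35/8]
R4 ← R4 − (5/8)·R2: [0, 0, 9/8, -2, 9/4, -19/8]
R5 ← R5 − (3/8)·R2: [0, 0, 7/8, -4, 15/4, -29/8]
R4 ← R4 − (3/19)·R3: [0, 0, 0, -44/19, 36/19, -32/19]
R5 ← R5 − (7/57)·R3: [0, 0, 0, -242/57, 66/19, -176/57]
R5 ← R5 − (11/6)·R4: [0, 0, 0, 0, 0, 0]
Echelon form has 4 nonzero rows, so rank(C) = 4.
The column space has dimension equal to the rank: 4.

4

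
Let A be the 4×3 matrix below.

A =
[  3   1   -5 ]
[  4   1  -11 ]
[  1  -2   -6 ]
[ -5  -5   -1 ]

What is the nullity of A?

0

Row reduce to echelon form.
R2 ← R2 − (4/3)·R1: [0, -1/3, -13/3]
R3 ← R3 − (1/3)·R1: [0, -7/3, -13/3]
R4 ← R4 + (5/3)·R1: [0, -10/3, -28/3]
R3 ← R3 − (7)·R2: [0, 0, 26]
R4 ← R4 − (10)·R2: [0, 0, 34]
R4 ← R4 − (17/13)·R3: [0, 0, 0]
3 nonzero rows, so rank(A) = 3.
A has 3 columns; by rank–nullity, nullity = 3 − 3 = 0.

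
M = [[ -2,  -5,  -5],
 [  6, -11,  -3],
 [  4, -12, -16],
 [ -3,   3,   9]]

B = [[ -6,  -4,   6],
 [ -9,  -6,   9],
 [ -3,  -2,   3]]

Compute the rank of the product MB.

First compute MB:
[[ 72,  48, -72],
 [ 72,  48, -72],
 [132,  88, -132],
 [-36, -24,  36]]
Now row reduce the product.
R2 ← R2 − R1: [0, 0, 0]
R3 ← R3 − (11/6)·R1: [0, 0, 0]
R4 ← R4 + (1/2)·R1: [0, 0, 0]
1 nonzero row, so rank(MB) = 1.

1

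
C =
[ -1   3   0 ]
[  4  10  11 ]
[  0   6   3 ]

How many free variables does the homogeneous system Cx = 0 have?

1

Row reduce to echelon form.
R2 ← R2 + (4)·R1: [0, 22, 11]
R3 ← R3 − (3/11)·R2: [0, 0, 0]
2 nonzero rows, so rank(C) = 2.
C has 3 columns; by rank–nullity, nullity = 3 − 2 = 1.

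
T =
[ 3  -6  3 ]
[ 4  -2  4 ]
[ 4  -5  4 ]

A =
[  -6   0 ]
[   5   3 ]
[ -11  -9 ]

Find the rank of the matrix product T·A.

2

First compute TA:
[[-81, -45],
 [-78, -42],
 [-93, -51]]
Now row reduce the product.
R2 ← R2 − (26/27)·R1: [0, 4/3]
R3 ← R3 − (31/27)·R1: [0, 2/3]
R3 ← R3 − (1/2)·R2: [0, 0]
2 nonzero rows, so rank(TA) = 2.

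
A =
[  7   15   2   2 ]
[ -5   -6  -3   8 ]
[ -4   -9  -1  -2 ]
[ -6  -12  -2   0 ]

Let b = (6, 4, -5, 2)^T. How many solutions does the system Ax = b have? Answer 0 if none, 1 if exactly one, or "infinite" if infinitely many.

Row reduce the augmented matrix [A | b].
R2 ← R2 + (5/7)·R1: [0, 33/7, -11/7, 66/7, 58/7]
R3 ← R3 + (4/7)·R1: [0, -3/7, 1/7, -6/7, -11/7]
R4 ← R4 + (6/7)·R1: [0, 6/7, -2/7, 12/7, 50/7]
R3 ← R3 + (1/11)·R2: [0, 0, 0, 0, -9/11]
R4 ← R4 − (2/11)·R2: [0, 0, 0, 0, 62/11]
R4 ← R4 + (62/9)·R3: [0, 0, 0, 0, 0]
The echelon form has 3 nonzero rows; the last pivot sits in the augmented column, so rank(A) = 2 but rank([A|b]) = 3.
Since the ranks differ, the system is inconsistent.
It has no solutions.

0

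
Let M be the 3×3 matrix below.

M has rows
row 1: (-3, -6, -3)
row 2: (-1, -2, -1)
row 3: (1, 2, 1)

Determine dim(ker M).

2

Row reduce to echelon form.
R2 ← R2 − (1/3)·R1: [0, 0, 0]
R3 ← R3 + (1/3)·R1: [0, 0, 0]
1 nonzero row, so rank(M) = 1.
M has 3 columns; by rank–nullity, nullity = 3 − 1 = 2.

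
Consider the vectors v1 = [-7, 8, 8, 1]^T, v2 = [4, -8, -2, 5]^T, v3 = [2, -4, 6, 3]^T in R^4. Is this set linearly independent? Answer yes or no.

Form the matrix with these vectors as rows and row reduce.
R2 ← R2 + (4/7)·R1: [0, -24/7, 18/7, 39/7]
R3 ← R3 + (2/7)·R1: [0, -12/7, 58/7, 23/7]
R3 ← R3 − (1/2)·R2: [0, 0, 7, 1/2]
3 nonzero rows, so the 3 vectors span a space of dimension 3.
Since 3 = 3, the vectors are linearly independent.

yes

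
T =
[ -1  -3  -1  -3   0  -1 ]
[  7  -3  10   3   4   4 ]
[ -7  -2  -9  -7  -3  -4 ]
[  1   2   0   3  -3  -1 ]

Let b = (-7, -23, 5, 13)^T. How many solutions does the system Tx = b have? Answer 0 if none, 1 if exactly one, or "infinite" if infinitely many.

infinite

Row reduce the augmented matrix [T | b].
R2 ← R2 + (7)·R1: [0, -24, 3, -18, 4, -3, -72]
R3 ← R3 − (7)·R1: [0, 19, -2, 14, -3, 3, 54]
R4 ← R4 + R1: [0, -1, -1, 0, -3, -2, 6]
R3 ← R3 + (19/24)·R2: [0, 0, 3/8, -1/4, 1/6, 5/8, -3]
R4 ← R4 − (1/24)·R2: [0, 0, -9/8, 3/4, -19/6, -15/8, 9]
R4 ← R4 + (3)·R3: [0, 0, 0, 0, -8/3, 0, 0]
The echelon form has 4 nonzero rows, and every pivot lies in the first 6 columns, so rank(T) = rank([T|b]) = 4.
The system is consistent.
rank = 4 < 6 unknowns, so there are infinitely many solutions.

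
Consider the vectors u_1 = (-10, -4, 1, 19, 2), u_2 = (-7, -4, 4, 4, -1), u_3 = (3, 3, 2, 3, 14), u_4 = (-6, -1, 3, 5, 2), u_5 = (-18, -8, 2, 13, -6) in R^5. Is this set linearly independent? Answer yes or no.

Form the matrix with these vectors as rows and row reduce.
R2 ← R2 − (7/10)·R1: [0, -6/5, 33/10, -93/10, -12/5]
R3 ← R3 + (3/10)·R1: [0, 9/5, 23/10, 87/10, 73/5]
R4 ← R4 − (3/5)·R1: [0, 7/5, 12/5, -32/5, 4/5]
R5 ← R5 − (9/5)·R1: [0, -4/5, 1/5, -106/5, -48/5]
R3 ← R3 + (3/2)·R2: [0, 0, 29/4, -21/4, 11]
R4 ← R4 + (7/6)·R2: [0, 0, 25/4, -69/4, -2]
R5 ← R5 − (2/3)·R2: [0, 0, -2, -15, -8]
R4 ← R4 − (25/29)·R3: [0, 0, 0, -369/29, -333/29]
R5 ← R5 + (8/29)·R3: [0, 0, 0, -477/29, -144/29]
R5 ← R5 − (53/41)·R4: [0, 0, 0, 0, 405/41]
5 nonzero rows, so the 5 vectors span a space of dimension 5.
Since 5 = 5, the vectors are linearly independent.

yes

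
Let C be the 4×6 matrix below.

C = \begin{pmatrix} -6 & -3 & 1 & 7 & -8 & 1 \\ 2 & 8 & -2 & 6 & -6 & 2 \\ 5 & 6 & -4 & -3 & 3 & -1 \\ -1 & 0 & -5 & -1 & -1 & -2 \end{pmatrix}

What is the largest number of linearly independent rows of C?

Row reduce to echelon form.
R2 ← R2 + (1/3)·R1: [0, 7, -5/3, 25/3, -26/3, 7/3]
R3 ← R3 + (5/6)·R1: [0, 7/2, -19/6, 17/6, -11/3, -1/6]
R4 ← R4 − (1/6)·R1: [0, 1/2, -31/6, -13/6, 1/3, -13/6]
R3 ← R3 − (1/2)·R2: [0, 0, -7/3, -4/3, 2/3, -4/3]
R4 ← R4 − (1/14)·R2: [0, 0, -106/21, -58/21, 20/21, -7/3]
R4 ← R4 − (106/49)·R3: [0, 0, 0, 6/49, -24/49, 27/49]
Echelon form has 4 nonzero rows, so rank(C) = 4.
The rank gives the maximum number of linearly independent rows: 4.

4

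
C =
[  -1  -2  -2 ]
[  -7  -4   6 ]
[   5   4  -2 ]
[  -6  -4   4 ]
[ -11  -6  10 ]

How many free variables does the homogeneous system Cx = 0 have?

Row reduce to echelon form.
R2 ← R2 − (7)·R1: [0, 10, 20]
R3 ← R3 + (5)·R1: [0, -6, -12]
R4 ← R4 − (6)·R1: [0, 8, 16]
R5 ← R5 − (11)·R1: [0, 16, 32]
R3 ← R3 + (3/5)·R2: [0, 0, 0]
R4 ← R4 − (4/5)·R2: [0, 0, 0]
R5 ← R5 − (8/5)·R2: [0, 0, 0]
2 nonzero rows, so rank(C) = 2.
C has 3 columns; by rank–nullity, nullity = 3 − 2 = 1.

1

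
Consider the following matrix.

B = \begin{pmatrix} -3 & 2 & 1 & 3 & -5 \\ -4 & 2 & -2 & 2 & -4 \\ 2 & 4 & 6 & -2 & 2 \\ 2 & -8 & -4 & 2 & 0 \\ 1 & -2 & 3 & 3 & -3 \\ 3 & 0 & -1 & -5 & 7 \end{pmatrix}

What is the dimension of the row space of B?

3

Row reduce to echelon form.
R2 ← R2 − (4/3)·R1: [0, -2/3, -10/3, -2, 8/3]
R3 ← R3 + (2/3)·R1: [0, 16/3, 20/3, 0, -4/3]
R4 ← R4 + (2/3)·R1: [0, -20/3, -10/3, 4, -10/3]
R5 ← R5 + (1/3)·R1: [0, -4/3, 10/3, 4, -14/3]
R6 ← R6 + R1: [0, 2, 0, -2, 2]
R3 ← R3 + (8)·R2: [0, 0, -20, -16, 20]
R4 ← R4 − (10)·R2: [0, 0, 30, 24, -30]
R5 ← R5 − (2)·R2: [0, 0, 10, 8, -10]
R6 ← R6 + (3)·R2: [0, 0, -10, -8, 10]
R4 ← R4 + (3/2)·R3: [0, 0, 0, 0, 0]
R5 ← R5 + (1/2)·R3: [0, 0, 0, 0, 0]
R6 ← R6 − (1/2)·R3: [0, 0, 0, 0, 0]
Echelon form has 3 nonzero rows, so rank(B) = 3.
The row space has dimension equal to the rank: 3.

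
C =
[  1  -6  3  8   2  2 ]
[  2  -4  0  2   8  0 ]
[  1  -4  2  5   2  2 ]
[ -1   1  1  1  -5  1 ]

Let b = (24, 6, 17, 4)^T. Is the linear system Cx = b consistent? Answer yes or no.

yes

Row reduce the augmented matrix [C | b].
R2 ← R2 − (2)·R1: [0, 8, -6, -14, 4, -4, -42]
R3 ← R3 − R1: [0, 2, -1, -3, 0, 0, -7]
R4 ← R4 + R1: [0, -5, 4, 9, -3, 3, 28]
R3 ← R3 − (1/4)·R2: [0, 0, 1/2, 1/2, -1, 1, 7/2]
R4 ← R4 + (5/8)·R2: [0, 0, 1/4, 1/4, -1/2, 1/2, 7/4]
R4 ← R4 − (1/2)·R3: [0, 0, 0, 0, 0, 0, 0]
The echelon form has 3 nonzero rows, and every pivot lies in the first 6 columns, so rank(C) = rank([C|b]) = 3.
The system is consistent.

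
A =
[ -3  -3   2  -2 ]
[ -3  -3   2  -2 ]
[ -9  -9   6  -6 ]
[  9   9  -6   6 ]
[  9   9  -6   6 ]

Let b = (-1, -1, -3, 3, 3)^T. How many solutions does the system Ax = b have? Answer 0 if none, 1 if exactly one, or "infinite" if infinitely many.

infinite

Row reduce the augmented matrix [A | b].
R2 ← R2 − R1: [0, 0, 0, 0, 0]
R3 ← R3 − (3)·R1: [0, 0, 0, 0, 0]
R4 ← R4 + (3)·R1: [0, 0, 0, 0, 0]
R5 ← R5 + (3)·R1: [0, 0, 0, 0, 0]
The echelon form has 1 nonzero rows, and every pivot lies in the first 4 columns, so rank(A) = rank([A|b]) = 1.
The system is consistent.
rank = 1 < 4 unknowns, so there are infinitely many solutions.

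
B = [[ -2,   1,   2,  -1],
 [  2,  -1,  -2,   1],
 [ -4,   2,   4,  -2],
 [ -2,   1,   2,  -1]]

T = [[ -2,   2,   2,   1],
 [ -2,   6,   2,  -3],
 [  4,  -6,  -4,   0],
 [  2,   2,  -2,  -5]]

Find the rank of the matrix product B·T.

1

First compute BT:
[[  8, -12,  -8,   0],
 [ -8,  12,   8,   0],
 [ 16, -24, -16,   0],
 [  8, -12,  -8,   0]]
Now row reduce the product.
R2 ← R2 + R1: [0, 0, 0, 0]
R3 ← R3 − (2)·R1: [0, 0, 0, 0]
R4 ← R4 − R1: [0, 0, 0, 0]
1 nonzero row, so rank(BT) = 1.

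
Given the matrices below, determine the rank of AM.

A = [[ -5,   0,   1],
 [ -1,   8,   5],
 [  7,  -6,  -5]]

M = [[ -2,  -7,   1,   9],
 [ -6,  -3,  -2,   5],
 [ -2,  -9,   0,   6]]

2

First compute AM:
[[  8,  26,  -5, -39],
 [-56, -62, -17,  61],
 [ 32,  14,  19,   3]]
Now row reduce the product.
R2 ← R2 + (7)·R1: [0, 120, -52, -212]
R3 ← R3 − (4)·R1: [0, -90, 39, 159]
R3 ← R3 + (3/4)·R2: [0, 0, 0, 0]
2 nonzero rows, so rank(AM) = 2.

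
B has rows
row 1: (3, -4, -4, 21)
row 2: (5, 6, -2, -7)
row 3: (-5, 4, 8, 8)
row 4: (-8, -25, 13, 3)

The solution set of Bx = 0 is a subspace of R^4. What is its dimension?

0

Row reduce to echelon form.
R2 ← R2 − (5/3)·R1: [0, 38/3, 14/3, -42]
R3 ← R3 + (5/3)·R1: [0, -8/3, 4/3, 43]
R4 ← R4 + (8/3)·R1: [0, -107/3, 7/3, 59]
R3 ← R3 + (4/19)·R2: [0, 0, 44/19, 649/19]
R4 ← R4 + (107/38)·R2: [0, 0, 294/19, -1126/19]
R4 ← R4 − (147/22)·R3: [0, 0, 0, -575/2]
4 nonzero rows, so rank(B) = 4.
B has 4 columns; by rank–nullity, nullity = 4 − 4 = 0.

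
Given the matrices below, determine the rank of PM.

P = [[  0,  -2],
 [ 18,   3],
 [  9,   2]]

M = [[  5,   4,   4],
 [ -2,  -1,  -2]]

2

First compute PM:
[[  4,   2,   4],
 [ 84,  69,  66],
 [ 41,  34,  32]]
Now row reduce the product.
R2 ← R2 − (21)·R1: [0, 27, -18]
R3 ← R3 − (41/4)·R1: [0, 27/2, -9]
R3 ← R3 − (1/2)·R2: [0, 0, 0]
2 nonzero rows, so rank(PM) = 2.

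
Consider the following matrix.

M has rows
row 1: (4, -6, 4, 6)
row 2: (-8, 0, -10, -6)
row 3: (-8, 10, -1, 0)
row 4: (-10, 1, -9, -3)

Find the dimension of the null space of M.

Row reduce to echelon form.
R2 ← R2 + (2)·R1: [0, -12, -2, 6]
R3 ← R3 + (2)·R1: [0, -2, 7, 12]
R4 ← R4 + (5/2)·R1: [0, -14, 1, 12]
R3 ← R3 − (1/6)·R2: [0, 0, 22/3, 11]
R4 ← R4 − (7/6)·R2: [0, 0, 10/3, 5]
R4 ← R4 − (5/11)·R3: [0, 0, 0, 0]
3 nonzero rows, so rank(M) = 3.
M has 4 columns; by rank–nullity, nullity = 4 − 3 = 1.

1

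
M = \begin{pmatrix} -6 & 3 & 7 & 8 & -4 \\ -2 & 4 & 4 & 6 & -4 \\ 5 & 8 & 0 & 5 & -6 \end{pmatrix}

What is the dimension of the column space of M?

2

Row reduce to echelon form.
R2 ← R2 − (1/3)·R1: [0, 3, 5/3, 10/3, -8/3]
R3 ← R3 + (5/6)·R1: [0, 21/2, 35/6, 35/3, -28/3]
R3 ← R3 − (7/2)·R2: [0, 0, 0, 0, 0]
Echelon form has 2 nonzero rows, so rank(M) = 2.
The column space has dimension equal to the rank: 2.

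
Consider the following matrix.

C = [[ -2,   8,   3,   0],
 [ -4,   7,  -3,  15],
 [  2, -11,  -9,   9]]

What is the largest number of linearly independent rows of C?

3

Row reduce to echelon form.
R2 ← R2 − (2)·R1: [0, -9, -9, 15]
R3 ← R3 + R1: [0, -3, -6, 9]
R3 ← R3 − (1/3)·R2: [0, 0, -3, 4]
Echelon form has 3 nonzero rows, so rank(C) = 3.
The rank gives the maximum number of linearly independent rows: 3.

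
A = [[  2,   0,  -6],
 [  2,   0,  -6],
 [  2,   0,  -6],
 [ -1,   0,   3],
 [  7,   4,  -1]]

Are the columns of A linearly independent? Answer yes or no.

Row reduce A to echelon form.
R2 ← R2 − R1: [0, 0, 0]
R3 ← R3 − R1: [0, 0, 0]
R4 ← R4 + (1/2)·R1: [0, 0, 0]
R5 ← R5 − (7/2)·R1: [0, 4, 20]
Swap R2 ↔ R5
2 pivots among 3 columns.
Only 2 < 3 pivot columns, so the columns are linearly dependent.

no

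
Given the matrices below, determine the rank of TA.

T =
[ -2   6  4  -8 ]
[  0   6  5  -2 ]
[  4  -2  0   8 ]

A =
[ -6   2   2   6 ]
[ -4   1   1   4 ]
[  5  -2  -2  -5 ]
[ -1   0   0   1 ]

First compute TA:
[[ 16,  -6,  -6, -16],
 [  3,  -4,  -4,  -3],
 [-24,   6,   6,  24]]
Now row reduce the product.
R2 ← R2 − (3/16)·R1: [0, -23/8, -23/8, 0]
R3 ← R3 + (3/2)·R1: [0, -3, -3, 0]
R3 ← R3 − (24/23)·R2: [0, 0, 0, 0]
2 nonzero rows, so rank(TA) = 2.

2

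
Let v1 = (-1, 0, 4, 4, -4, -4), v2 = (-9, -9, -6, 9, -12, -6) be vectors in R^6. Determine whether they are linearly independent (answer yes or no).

Form the matrix with these vectors as rows and row reduce.
R2 ← R2 − (9)·R1: [0, -9, -42, -27, 24, 30]
2 nonzero rows, so the 2 vectors span a space of dimension 2.
Since 2 = 2, the vectors are linearly independent.

yes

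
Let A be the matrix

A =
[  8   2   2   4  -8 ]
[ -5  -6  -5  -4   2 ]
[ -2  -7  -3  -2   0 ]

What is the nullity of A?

Row reduce to echelon form.
R2 ← R2 + (5/8)·R1: [0, -19/4, -15/4, -3/2, -3]
R3 ← R3 + (1/4)·R1: [0, -13/2, -5/2, -1, -2]
R3 ← R3 − (26/19)·R2: [0, 0, 50/19, 20/19, 40/19]
3 nonzero rows, so rank(A) = 3.
A has 5 columns; by rank–nullity, nullity = 5 − 3 = 2.

2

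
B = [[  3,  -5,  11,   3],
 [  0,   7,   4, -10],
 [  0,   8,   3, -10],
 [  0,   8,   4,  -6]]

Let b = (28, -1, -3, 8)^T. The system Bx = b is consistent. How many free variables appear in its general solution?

Row reduce the augmented matrix [B | b].
R3 ← R3 − (8/7)·R2: [0, 0, -11/7, 10/7, -13/7]
R4 ← R4 − (8/7)·R2: [0, 0, -4/7, 38/7, 64/7]
R4 ← R4 − (4/11)·R3: [0, 0, 0, 54/11, 108/11]
The echelon form has 4 nonzero rows, and every pivot lies in the first 4 columns, so rank(B) = rank([B|b]) = 4.
The system is consistent.
Free variables = (unknowns) − (rank) = 4 − 4 = 0.

0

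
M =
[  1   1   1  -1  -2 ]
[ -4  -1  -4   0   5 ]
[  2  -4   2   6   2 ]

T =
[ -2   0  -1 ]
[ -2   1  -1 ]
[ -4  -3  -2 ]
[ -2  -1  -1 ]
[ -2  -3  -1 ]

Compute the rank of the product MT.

2

First compute MT:
[[ -2,   5,  -1],
 [ 16,  -4,   8],
 [-20, -22, -10]]
Now row reduce the product.
R2 ← R2 + (8)·R1: [0, 36, 0]
R3 ← R3 − (10)·R1: [0, -72, 0]
R3 ← R3 + (2)·R2: [0, 0, 0]
2 nonzero rows, so rank(MT) = 2.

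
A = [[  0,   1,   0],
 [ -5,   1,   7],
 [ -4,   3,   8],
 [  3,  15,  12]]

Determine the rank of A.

3

Row reduce to echelon form.
Swap R1 ↔ R2
R3 ← R3 − (4/5)·R1: [0, 11/5, 12/5]
R4 ← R4 + (3/5)·R1: [0, 78/5, 81/5]
R3 ← R3 − (11/5)·R2: [0, 0, 12/5]
R4 ← R4 − (78/5)·R2: [0, 0, 81/5]
R4 ← R4 − (27/4)·R3: [0, 0, 0]
Echelon form has 3 nonzero rows, so rank(A) = 3.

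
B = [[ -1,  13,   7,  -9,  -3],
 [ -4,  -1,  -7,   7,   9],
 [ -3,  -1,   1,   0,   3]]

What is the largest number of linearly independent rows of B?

3

Row reduce to echelon form.
R2 ← R2 − (4)·R1: [0, -53, -35, 43, 21]
R3 ← R3 − (3)·R1: [0, -40, -20, 27, 12]
R3 ← R3 − (40/53)·R2: [0, 0, 340/53, -289/53, -204/53]
Echelon form has 3 nonzero rows, so rank(B) = 3.
The rank gives the maximum number of linearly independent rows: 3.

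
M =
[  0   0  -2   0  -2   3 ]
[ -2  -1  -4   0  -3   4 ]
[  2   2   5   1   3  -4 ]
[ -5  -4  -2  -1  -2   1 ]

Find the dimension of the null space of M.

Row reduce to echelon form.
Swap R1 ↔ R2
R3 ← R3 + R1: [0, 1, 1, 1, 0, 0]
R4 ← R4 − (5/2)·R1: [0, -3/2, 8, -1, 11/2, -9]
Swap R2 ↔ R3
R4 ← R4 + (3/2)·R2: [0, 0, 19/2, 1/2, 11/2, -9]
R4 ← R4 + (19/4)·R3: [0, 0, 0, 1/2, -4, 21/4]
4 nonzero rows, so rank(M) = 4.
M has 6 columns; by rank–nullity, nullity = 6 − 4 = 2.

2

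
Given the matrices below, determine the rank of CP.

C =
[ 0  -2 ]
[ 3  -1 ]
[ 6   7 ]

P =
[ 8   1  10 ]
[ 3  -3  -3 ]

2

First compute CP:
[[ -6,   6,   6],
 [ 21,   6,  33],
 [ 69, -15,  39]]
Now row reduce the product.
R2 ← R2 + (7/2)·R1: [0, 27, 54]
R3 ← R3 + (23/2)·R1: [0, 54, 108]
R3 ← R3 − (2)·R2: [0, 0, 0]
2 nonzero rows, so rank(CP) = 2.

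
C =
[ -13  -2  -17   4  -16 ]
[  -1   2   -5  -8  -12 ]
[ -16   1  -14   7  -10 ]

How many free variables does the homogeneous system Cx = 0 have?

2

Row reduce to echelon form.
R2 ← R2 − (1/13)·R1: [0, 28/13, -48/13, -108/13, -140/13]
R3 ← R3 − (16/13)·R1: [0, 45/13, 90/13, 27/13, 126/13]
R3 ← R3 − (45/28)·R2: [0, 0, 90/7, 108/7, 27]
3 nonzero rows, so rank(C) = 3.
C has 5 columns; by rank–nullity, nullity = 5 − 3 = 2.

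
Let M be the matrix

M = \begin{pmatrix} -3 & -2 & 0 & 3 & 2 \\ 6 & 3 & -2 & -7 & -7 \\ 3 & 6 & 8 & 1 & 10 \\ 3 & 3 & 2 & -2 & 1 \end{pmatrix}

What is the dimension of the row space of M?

Row reduce to echelon form.
R2 ← R2 + (2)·R1: [0, -1, -2, -1, -3]
R3 ← R3 + R1: [0, 4, 8, 4, 12]
R4 ← R4 + R1: [0, 1, 2, 1, 3]
R3 ← R3 + (4)·R2: [0, 0, 0, 0, 0]
R4 ← R4 + R2: [0, 0, 0, 0, 0]
Echelon form has 2 nonzero rows, so rank(M) = 2.
The row space has dimension equal to the rank: 2.

2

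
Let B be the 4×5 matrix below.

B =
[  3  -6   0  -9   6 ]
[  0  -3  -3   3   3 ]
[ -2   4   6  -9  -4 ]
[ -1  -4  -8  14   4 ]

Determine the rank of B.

Row reduce to echelon form.
R3 ← R3 + (2/3)·R1: [0, 0, 6, -15, 0]
R4 ← R4 + (1/3)·R1: [0, -6, -8, 11, 6]
R4 ← R4 − (2)·R2: [0, 0, -2, 5, 0]
R4 ← R4 + (1/3)·R3: [0, 0, 0, 0, 0]
Echelon form has 3 nonzero rows, so rank(B) = 3.

3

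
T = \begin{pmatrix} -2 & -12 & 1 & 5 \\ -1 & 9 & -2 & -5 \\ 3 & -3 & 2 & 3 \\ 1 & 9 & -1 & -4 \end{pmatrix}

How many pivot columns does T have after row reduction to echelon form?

2

Row reduce to echelon form.
R2 ← R2 − (1/2)·R1: [0, 15, -5/2, -15/2]
R3 ← R3 + (3/2)·R1: [0, -21, 7/2, 21/2]
R4 ← R4 + (1/2)·R1: [0, 3, -1/2, -3/2]
R3 ← R3 + (7/5)·R2: [0, 0, 0, 0]
R4 ← R4 − (1/5)·R2: [0, 0, 0, 0]
Echelon form has 2 nonzero rows, so rank(T) = 2.
Each nonzero row contributes one pivot column: 2 pivot columns.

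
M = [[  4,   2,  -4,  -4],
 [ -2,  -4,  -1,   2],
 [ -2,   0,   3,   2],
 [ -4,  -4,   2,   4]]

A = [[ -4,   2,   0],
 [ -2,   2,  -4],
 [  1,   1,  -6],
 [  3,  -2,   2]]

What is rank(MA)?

2

First compute MA:
[[-36,  16,   8],
 [ 21, -17,  26],
 [ 17,  -5, -14],
 [ 38, -22,  12]]
Now row reduce the product.
R2 ← R2 + (7/12)·R1: [0, -23/3, 92/3]
R3 ← R3 + (17/36)·R1: [0, 23/9, -92/9]
R4 ← R4 + (19/18)·R1: [0, -46/9, 184/9]
R3 ← R3 + (1/3)·R2: [0, 0, 0]
R4 ← R4 − (2/3)·R2: [0, 0, 0]
2 nonzero rows, so rank(MA) = 2.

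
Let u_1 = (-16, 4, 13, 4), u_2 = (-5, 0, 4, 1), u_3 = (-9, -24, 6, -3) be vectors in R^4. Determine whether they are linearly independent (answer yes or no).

Form the matrix with these vectors as rows and row reduce.
R2 ← R2 − (5/16)·R1: [0, -5/4, -1/16, -1/4]
R3 ← R3 − (9/16)·R1: [0, -105/4, -21/16, -21/4]
R3 ← R3 − (21)·R2: [0, 0, 0, 0]
2 nonzero rows, so the 3 vectors span a space of dimension 2.
Since 2 < 3, the vectors are linearly dependent.

no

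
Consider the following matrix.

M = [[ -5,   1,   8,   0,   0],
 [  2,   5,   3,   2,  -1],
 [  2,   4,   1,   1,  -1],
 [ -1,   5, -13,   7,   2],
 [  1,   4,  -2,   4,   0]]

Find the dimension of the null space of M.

Row reduce to echelon form.
R2 ← R2 + (2/5)·R1: [0, 27/5, 31/5, 2, -1]
R3 ← R3 + (2/5)·R1: [0, 22/5, 21/5, 1, -1]
R4 ← R4 − (1/5)·R1: [0, 24/5, -73/5, 7, 2]
R5 ← R5 + (1/5)·R1: [0, 21/5, -2/5, 4, 0]
R3 ← R3 − (22/27)·R2: [0, 0, -23/27, -17/27, -5/27]
R4 ← R4 − (8/9)·R2: [0, 0, -181/9, 47/9, 26/9]
R5 ← R5 − (7/9)·R2: [0, 0, -47/9, 22/9, 7/9]
R4 ← R4 − (543/23)·R3: [0, 0, 0, 462/23, 167/23]
R5 ← R5 − (141/23)·R3: [0, 0, 0, 145/23, 44/23]
R5 ← R5 − (145/462)·R4: [0, 0, 0, 0, -169/462]
5 nonzero rows, so rank(M) = 5.
M has 5 columns; by rank–nullity, nullity = 5 − 5 = 0.

0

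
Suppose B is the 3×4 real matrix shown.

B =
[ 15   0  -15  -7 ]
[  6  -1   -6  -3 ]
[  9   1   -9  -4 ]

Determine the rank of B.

Row reduce to echelon form.
R2 ← R2 − (2/5)·R1: [0, -1, 0, -1/5]
R3 ← R3 − (3/5)·R1: [0, 1, 0, 1/5]
R3 ← R3 + R2: [0, 0, 0, 0]
Echelon form has 2 nonzero rows, so rank(B) = 2.

2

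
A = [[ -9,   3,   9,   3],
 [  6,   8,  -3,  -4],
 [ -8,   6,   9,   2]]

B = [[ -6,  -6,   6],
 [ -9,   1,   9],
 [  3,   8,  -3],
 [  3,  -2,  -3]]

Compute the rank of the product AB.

2

First compute AB:
[[ 63, 123, -63],
 [-129, -44, 129],
 [ 27, 122, -27]]
Now row reduce the product.
R2 ← R2 + (43/21)·R1: [0, 1455/7, 0]
R3 ← R3 − (3/7)·R1: [0, 485/7, 0]
R3 ← R3 − (1/3)·R2: [0, 0, 0]
2 nonzero rows, so rank(AB) = 2.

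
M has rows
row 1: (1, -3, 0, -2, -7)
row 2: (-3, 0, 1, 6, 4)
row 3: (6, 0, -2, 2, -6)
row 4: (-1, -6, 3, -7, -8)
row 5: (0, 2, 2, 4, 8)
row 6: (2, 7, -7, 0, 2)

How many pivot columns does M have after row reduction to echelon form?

4

Row reduce to echelon form.
R2 ← R2 + (3)·R1: [0, -9, 1, 0, -17]
R3 ← R3 − (6)·R1: [0, 18, -2, 14, 36]
R4 ← R4 + R1: [0, -9, 3, -9, -15]
R6 ← R6 − (2)·R1: [0, 13, -7, 4, 16]
R3 ← R3 + (2)·R2: [0, 0, 0, 14, 2]
R4 ← R4 − R2: [0, 0, 2, -9, 2]
R5 ← R5 + (2/9)·R2: [0, 0, 20/9, 4, 38/9]
R6 ← R6 + (13/9)·R2: [0, 0, -50/9, 4, -77/9]
Swap R3 ↔ R4
R5 ← R5 − (10/9)·R3: [0, 0, 0, 14, 2]
R6 ← R6 + (25/9)·R3: [0, 0, 0, -21, -3]
R5 ← R5 − R4: [0, 0, 0, 0, 0]
R6 ← R6 + (3/2)·R4: [0, 0, 0, 0, 0]
Echelon form has 4 nonzero rows, so rank(M) = 4.
Each nonzero row contributes one pivot column: 4 pivot columns.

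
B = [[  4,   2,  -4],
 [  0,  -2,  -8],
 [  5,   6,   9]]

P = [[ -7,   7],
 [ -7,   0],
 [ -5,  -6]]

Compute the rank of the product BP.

2

First compute BP:
[[-22,  52],
 [ 54,  48],
 [-122, -19]]
Now row reduce the product.
R2 ← R2 + (27/11)·R1: [0, 1932/11]
R3 ← R3 − (61/11)·R1: [0, -3381/11]
R3 ← R3 + (7/4)·R2: [0, 0]
2 nonzero rows, so rank(BP) = 2.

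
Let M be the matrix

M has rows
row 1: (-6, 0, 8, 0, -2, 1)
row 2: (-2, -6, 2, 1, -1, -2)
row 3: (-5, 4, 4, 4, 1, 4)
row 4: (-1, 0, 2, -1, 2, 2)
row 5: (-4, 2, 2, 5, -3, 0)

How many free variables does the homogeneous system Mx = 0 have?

1

Row reduce to echelon form.
R2 ← R2 − (1/3)·R1: [0, -6, -2/3, 1, -1/3, -7/3]
R3 ← R3 − (5/6)·R1: [0, 4, -8/3, 4, 8/3, 19/6]
R4 ← R4 − (1/6)·R1: [0, 0, 2/3, -1, 7/3, 11/6]
R5 ← R5 − (2/3)·R1: [0, 2, -10/3, 5, -5/3, -2/3]
R3 ← R3 + (2/3)·R2: [0, 0, -28/9, 14/3, 22/9, 29/18]
R5 ← R5 + (1/3)·R2: [0, 0, -32/9, 16/3, -16/9, -13/9]
R4 ← R4 + (3/14)·R3: [0, 0, 0, 0, 20/7, 61/28]
R5 ← R5 − (8/7)·R3: [0, 0, 0, 0, -32/7, -23/7]
R5 ← R5 + (8/5)·R4: [0, 0, 0, 0, 0, 1/5]
5 nonzero rows, so rank(M) = 5.
M has 6 columns; by rank–nullity, nullity = 6 − 5 = 1.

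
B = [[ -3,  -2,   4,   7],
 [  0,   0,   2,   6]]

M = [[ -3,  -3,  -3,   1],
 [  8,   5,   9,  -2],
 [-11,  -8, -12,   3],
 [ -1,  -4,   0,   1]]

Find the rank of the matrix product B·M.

2

First compute BM:
[[-58, -61, -57,  20],
 [-28, -40, -24,  12]]
Now row reduce the product.
R2 ← R2 − (14/29)·R1: [0, -306/29, 102/29, 68/29]
2 nonzero rows, so rank(BM) = 2.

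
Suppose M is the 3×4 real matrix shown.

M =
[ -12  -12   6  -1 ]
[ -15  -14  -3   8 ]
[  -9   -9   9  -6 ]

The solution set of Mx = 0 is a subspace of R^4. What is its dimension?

1

Row reduce to echelon form.
R2 ← R2 − (5/4)·R1: [0, 1, -21/2, 37/4]
R3 ← R3 − (3/4)·R1: [0, 0, 9/2, -21/4]
3 nonzero rows, so rank(M) = 3.
M has 4 columns; by rank–nullity, nullity = 4 − 3 = 1.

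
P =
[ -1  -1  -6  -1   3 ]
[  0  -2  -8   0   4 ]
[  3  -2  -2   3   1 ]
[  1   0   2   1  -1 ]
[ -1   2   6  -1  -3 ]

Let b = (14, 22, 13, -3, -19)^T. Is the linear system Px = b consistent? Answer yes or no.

yes

Row reduce the augmented matrix [P | b].
R3 ← R3 + (3)·R1: [0, -5, -20, 0, 10, 55]
R4 ← R4 + R1: [0, -1, -4, 0, 2, 11]
R5 ← R5 − R1: [0, 3, 12, 0, -6, -33]
R3 ← R3 − (5/2)·R2: [0, 0, 0, 0, 0, 0]
R4 ← R4 − (1/2)·R2: [0, 0, 0, 0, 0, 0]
R5 ← R5 + (3/2)·R2: [0, 0, 0, 0, 0, 0]
The echelon form has 2 nonzero rows, and every pivot lies in the first 5 columns, so rank(P) = rank([P|b]) = 2.
The system is consistent.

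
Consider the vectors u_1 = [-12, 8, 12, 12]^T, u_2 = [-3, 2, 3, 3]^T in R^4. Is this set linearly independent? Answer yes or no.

no

Form the matrix with these vectors as rows and row reduce.
R2 ← R2 − (1/4)·R1: [0, 0, 0, 0]
1 nonzero row, so the 2 vectors span a space of dimension 1.
Since 1 < 2, the vectors are linearly dependent.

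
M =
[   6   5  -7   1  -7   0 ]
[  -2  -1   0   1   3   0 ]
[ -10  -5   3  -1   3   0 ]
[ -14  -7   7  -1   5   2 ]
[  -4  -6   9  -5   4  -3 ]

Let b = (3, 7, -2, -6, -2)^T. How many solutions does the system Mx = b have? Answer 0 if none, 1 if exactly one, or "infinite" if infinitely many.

Row reduce the augmented matrix [M | b].
R2 ← R2 + (1/3)·R1: [0, 2/3, -7/3, 4/3, 2/3, 0, 8]
R3 ← R3 + (5/3)·R1: [0, 10/3, -26/3, 2/3, -26/3, 0, 3]
R4 ← R4 + (7/3)·R1: [0, 14/3, -28/3, 4/3, -34/3, 2, 1]
R5 ← R5 + (2/3)·R1: [0, -8/3, 13/3, -13/3, -2/3, -3, 0]
R3 ← R3 − (5)·R2: [0, 0, 3, -6, -12, 0, -37]
R4 ← R4 − (7)·R2: [0, 0, 7, -8, -16, 2, -55]
R5 ← R5 + (4)·R2: [0, 0, -5, 1, 2, -3, 32]
R4 ← R4 − (7/3)·R3: [0, 0, 0, 6, 12, 2, 94/3]
R5 ← R5 + (5/3)·R3: [0, 0, 0, -9, -18, -3, -89/3]
R5 ← R5 + (3/2)·R4: [0, 0, 0, 0, 0, 0, 52/3]
The echelon form has 5 nonzero rows; the last pivot sits in the augmented column, so rank(M) = 4 but rank([M|b]) = 5.
Since the ranks differ, the system is inconsistent.
It has no solutions.

0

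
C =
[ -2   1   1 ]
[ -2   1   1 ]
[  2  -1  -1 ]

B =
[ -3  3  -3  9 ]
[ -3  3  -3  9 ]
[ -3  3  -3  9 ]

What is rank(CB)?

First compute CB:
[[  0,   0,   0,   0],
 [  0,   0,   0,   0],
 [  0,   0,   0,   0]]
Now row reduce the product.
0 nonzero rows, so rank(CB) = 0.

0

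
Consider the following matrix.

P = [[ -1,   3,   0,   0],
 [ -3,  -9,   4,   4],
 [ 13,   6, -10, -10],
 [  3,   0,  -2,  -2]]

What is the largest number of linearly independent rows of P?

2

Row reduce to echelon form.
R2 ← R2 − (3)·R1: [0, -18, 4, 4]
R3 ← R3 + (13)·R1: [0, 45, -10, -10]
R4 ← R4 + (3)·R1: [0, 9, -2, -2]
R3 ← R3 + (5/2)·R2: [0, 0, 0, 0]
R4 ← R4 + (1/2)·R2: [0, 0, 0, 0]
Echelon form has 2 nonzero rows, so rank(P) = 2.
The rank gives the maximum number of linearly independent rows: 2.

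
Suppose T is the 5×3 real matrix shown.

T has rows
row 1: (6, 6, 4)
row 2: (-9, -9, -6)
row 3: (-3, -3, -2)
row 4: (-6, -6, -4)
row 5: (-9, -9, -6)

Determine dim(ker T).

Row reduce to echelon form.
R2 ← R2 + (3/2)·R1: [0, 0, 0]
R3 ← R3 + (1/2)·R1: [0, 0, 0]
R4 ← R4 + R1: [0, 0, 0]
R5 ← R5 + (3/2)·R1: [0, 0, 0]
1 nonzero row, so rank(T) = 1.
T has 3 columns; by rank–nullity, nullity = 3 − 1 = 2.

2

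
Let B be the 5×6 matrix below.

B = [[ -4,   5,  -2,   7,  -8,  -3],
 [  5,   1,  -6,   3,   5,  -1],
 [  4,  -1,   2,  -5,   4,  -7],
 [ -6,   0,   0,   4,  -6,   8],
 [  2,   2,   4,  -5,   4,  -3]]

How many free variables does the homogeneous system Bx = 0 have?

Row reduce to echelon form.
R2 ← R2 + (5/4)·R1: [0, 29/4, -17/2, 47/4, -5, -19/4]
R3 ← R3 + R1: [0, 4, 0, 2, -4, -10]
R4 ← R4 − (3/2)·R1: [0, -15/2, 3, -13/2, 6, 25/2]
R5 ← R5 + (1/2)·R1: [0, 9/2, 3, -3/2, 0, -9/2]
R3 ← R3 − (16/29)·R2: [0, 0, 136/29, -130/29, -36/29, -214/29]
R4 ← R4 + (30/29)·R2: [0, 0, -168/29, 164/29, 24/29, 220/29]
R5 ← R5 − (18/29)·R2: [0, 0, 240/29, -255/29, 90/29, -45/29]
R4 ← R4 + (21/17)·R3: [0, 0, 0, 2/17, -12/17, -26/17]
R5 ← R5 − (30/17)·R3: [0, 0, 0, -15/17, 90/17, 195/17]
R5 ← R5 + (15/2)·R4: [0, 0, 0, 0, 0, 0]
4 nonzero rows, so rank(B) = 4.
B has 6 columns; by rank–nullity, nullity = 6 − 4 = 2.

2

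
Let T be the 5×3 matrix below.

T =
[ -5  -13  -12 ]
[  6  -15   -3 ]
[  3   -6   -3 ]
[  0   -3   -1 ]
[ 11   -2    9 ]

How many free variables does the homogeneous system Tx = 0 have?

Row reduce to echelon form.
R2 ← R2 + (6/5)·R1: [0, -153/5, -87/5]
R3 ← R3 + (3/5)·R1: [0, -69/5, -51/5]
R5 ← R5 + (11/5)·R1: [0, -153/5, -87/5]
R3 ← R3 − (23/51)·R2: [0, 0, -40/17]
R4 ← R4 − (5/51)·R2: [0, 0, 12/17]
R5 ← R5 − R2: [0, 0, 0]
R4 ← R4 + (3/10)·R3: [0, 0, 0]
3 nonzero rows, so rank(T) = 3.
T has 3 columns; by rank–nullity, nullity = 3 − 3 = 0.

0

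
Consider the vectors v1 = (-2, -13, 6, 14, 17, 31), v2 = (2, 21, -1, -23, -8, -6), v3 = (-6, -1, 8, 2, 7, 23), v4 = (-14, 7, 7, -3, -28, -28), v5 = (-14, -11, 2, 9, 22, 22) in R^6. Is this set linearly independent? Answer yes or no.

Form the matrix with these vectors as rows and row reduce.
R2 ← R2 + R1: [0, 8, 5, -9, 9, 25]
R3 ← R3 − (3)·R1: [0, 38, -10, -40, -44, -70]
R4 ← R4 − (7)·R1: [0, 98, -35, -101, -147, -245]
R5 ← R5 − (7)·R1: [0, 80, -40, -89, -97, -195]
R3 ← R3 − (19/4)·R2: [0, 0, -135/4, 11/4, -347/4, -755/4]
R4 ← R4 − (49/4)·R2: [0, 0, -385/4, 37/4, -1029/4, -2205/4]
R5 ← R5 − (10)·R2: [0, 0, -90, 1, -187, -445]
R4 ← R4 − (77/27)·R3: [0, 0, 0, 38/27, -266/27, -350/27]
R5 ← R5 − (8/3)·R3: [0, 0, 0, -19/3, 133/3, 175/3]
R5 ← R5 + (9/2)·R4: [0, 0, 0, 0, 0, 0]
4 nonzero rows, so the 5 vectors span a space of dimension 4.
Since 4 < 5, the vectors are linearly dependent.

no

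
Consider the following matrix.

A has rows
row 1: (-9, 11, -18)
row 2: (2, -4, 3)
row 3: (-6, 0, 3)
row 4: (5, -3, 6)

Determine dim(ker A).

0

Row reduce to echelon form.
R2 ← R2 + (2/9)·R1: [0, -14/9, -1]
R3 ← R3 − (2/3)·R1: [0, -22/3, 15]
R4 ← R4 + (5/9)·R1: [0, 28/9, -4]
R3 ← R3 − (33/7)·R2: [0, 0, 138/7]
R4 ← R4 + (2)·R2: [0, 0, -6]
R4 ← R4 + (7/23)·R3: [0, 0, 0]
3 nonzero rows, so rank(A) = 3.
A has 3 columns; by rank–nullity, nullity = 3 − 3 = 0.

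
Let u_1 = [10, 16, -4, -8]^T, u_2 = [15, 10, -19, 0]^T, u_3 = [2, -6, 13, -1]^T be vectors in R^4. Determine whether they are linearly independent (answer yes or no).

Form the matrix with these vectors as rows and row reduce.
R2 ← R2 − (3/2)·R1: [0, -14, -13, 12]
R3 ← R3 − (1/5)·R1: [0, -46/5, 69/5, 3/5]
R3 ← R3 − (23/35)·R2: [0, 0, 782/35, -51/7]
3 nonzero rows, so the 3 vectors span a space of dimension 3.
Since 3 = 3, the vectors are linearly independent.

yes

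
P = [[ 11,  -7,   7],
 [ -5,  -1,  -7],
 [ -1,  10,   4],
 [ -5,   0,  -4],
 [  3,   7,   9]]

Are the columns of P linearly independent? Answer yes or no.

yes

Row reduce P to echelon form.
R2 ← R2 + (5/11)·R1: [0, -46/11, -42/11]
R3 ← R3 + (1/11)·R1: [0, 103/11, 51/11]
R4 ← R4 + (5/11)·R1: [0, -35/11, -9/11]
R5 ← R5 − (3/11)·R1: [0, 98/11, 78/11]
R3 ← R3 + (103/46)·R2: [0, 0, -90/23]
R4 ← R4 − (35/46)·R2: [0, 0, 48/23]
R5 ← R5 + (49/23)·R2: [0, 0, -24/23]
R4 ← R4 + (8/15)·R3: [0, 0, 0]
R5 ← R5 − (4/15)·R3: [0, 0, 0]
3 pivots among 3 columns.
Every column is a pivot column, so the columns are linearly independent.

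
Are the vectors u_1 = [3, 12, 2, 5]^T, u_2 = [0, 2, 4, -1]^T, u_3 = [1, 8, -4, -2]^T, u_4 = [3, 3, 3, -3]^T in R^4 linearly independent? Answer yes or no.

yes

Form the matrix with these vectors as rows and row reduce.
R3 ← R3 − (1/3)·R1: [0, 4, -14/3, -11/3]
R4 ← R4 − R1: [0, -9, 1, -8]
R3 ← R3 − (2)·R2: [0, 0, -38/3, -5/3]
R4 ← R4 + (9/2)·R2: [0, 0, 19, -25/2]
R4 ← R4 + (3/2)·R3: [0, 0, 0, -15]
4 nonzero rows, so the 4 vectors span a space of dimension 4.
Since 4 = 4, the vectors are linearly independent.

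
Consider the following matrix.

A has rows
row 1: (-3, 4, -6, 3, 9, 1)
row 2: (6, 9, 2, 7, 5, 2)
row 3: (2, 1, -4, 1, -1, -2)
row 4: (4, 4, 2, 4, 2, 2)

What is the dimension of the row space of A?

Row reduce to echelon form.
R2 ← R2 + (2)·R1: [0, 17, -10, 13, 23, 4]
R3 ← R3 + (2/3)·R1: [0, 11/3, -8, 3, 5, -4/3]
R4 ← R4 + (4/3)·R1: [0, 28/3, -6, 8, 14, 10/3]
R3 ← R3 − (11/51)·R2: [0, 0, -298/51, 10/51, 2/51, -112/51]
R4 ← R4 − (28/51)·R2: [0, 0, -26/51, 44/51, 70/51, 58/51]
R4 ← R4 − (13/149)·R3: [0, 0, 0, 126/149, 204/149, 198/149]
Echelon form has 4 nonzero rows, so rank(A) = 4.
The row space has dimension equal to the rank: 4.

4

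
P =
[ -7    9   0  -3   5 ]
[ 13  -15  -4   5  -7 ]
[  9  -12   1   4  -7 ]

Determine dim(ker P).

Row reduce to echelon form.
R2 ← R2 + (13/7)·R1: [0, 12/7, -4, -4/7, 16/7]
R3 ← R3 + (9/7)·R1: [0, -3/7, 1, 1/7, -4/7]
R3 ← R3 + (1/4)·R2: [0, 0, 0, 0, 0]
2 nonzero rows, so rank(P) = 2.
P has 5 columns; by rank–nullity, nullity = 5 − 2 = 3.

3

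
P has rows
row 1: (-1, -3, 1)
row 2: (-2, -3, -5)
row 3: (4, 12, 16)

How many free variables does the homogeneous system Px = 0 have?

0

Row reduce to echelon form.
R2 ← R2 − (2)·R1: [0, 3, -7]
R3 ← R3 + (4)·R1: [0, 0, 20]
3 nonzero rows, so rank(P) = 3.
P has 3 columns; by rank–nullity, nullity = 3 − 3 = 0.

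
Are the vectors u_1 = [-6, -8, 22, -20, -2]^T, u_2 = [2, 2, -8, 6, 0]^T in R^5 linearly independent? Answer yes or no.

Form the matrix with these vectors as rows and row reduce.
R2 ← R2 + (1/3)·R1: [0, -2/3, -2/3, -2/3, -2/3]
2 nonzero rows, so the 2 vectors span a space of dimension 2.
Since 2 = 2, the vectors are linearly independent.

yes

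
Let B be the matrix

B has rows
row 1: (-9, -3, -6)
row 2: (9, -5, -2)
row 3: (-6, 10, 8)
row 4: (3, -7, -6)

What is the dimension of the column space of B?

Row reduce to echelon form.
R2 ← R2 + R1: [0, -8, -8]
R3 ← R3 − (2/3)·R1: [0, 12, 12]
R4 ← R4 + (1/3)·R1: [0, -8, -8]
R3 ← R3 + (3/2)·R2: [0, 0, 0]
R4 ← R4 − R2: [0, 0, 0]
Echelon form has 2 nonzero rows, so rank(B) = 2.
The column space has dimension equal to the rank: 2.

2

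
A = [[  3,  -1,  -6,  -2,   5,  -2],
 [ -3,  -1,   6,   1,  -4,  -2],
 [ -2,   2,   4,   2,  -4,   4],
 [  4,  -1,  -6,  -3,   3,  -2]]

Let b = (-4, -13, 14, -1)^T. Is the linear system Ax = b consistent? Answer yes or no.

Row reduce the augmented matrix [A | b].
R2 ← R2 + R1: [0, -2, 0, -1, 1, -4, -17]
R3 ← R3 + (2/3)·R1: [0, 4/3, 0, 2/3, -2/3, 8/3, 34/3]
R4 ← R4 − (4/3)·R1: [0, 1/3, 2, -1/3, -11/3, 2/3, 13/3]
R3 ← R3 + (2/3)·R2: [0, 0, 0, 0, 0, 0, 0]
R4 ← R4 + (1/6)·R2: [0, 0, 2, -1/2, -7/2, 0, 3/2]
Swap R3 ↔ R4
The echelon form has 3 nonzero rows, and every pivot lies in the first 6 columns, so rank(A) = rank([A|b]) = 3.
The system is consistent.

yes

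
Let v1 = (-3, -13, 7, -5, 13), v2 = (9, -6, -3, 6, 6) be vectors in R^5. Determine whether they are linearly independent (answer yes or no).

Form the matrix with these vectors as rows and row reduce.
R2 ← R2 + (3)·R1: [0, -45, 18, -9, 45]
2 nonzero rows, so the 2 vectors span a space of dimension 2.
Since 2 = 2, the vectors are linearly independent.

yes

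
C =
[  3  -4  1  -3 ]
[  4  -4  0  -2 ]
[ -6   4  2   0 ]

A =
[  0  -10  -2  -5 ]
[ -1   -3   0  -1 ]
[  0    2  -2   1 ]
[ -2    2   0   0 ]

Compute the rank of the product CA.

First compute CA:
[[ 10, -22,  -8, -10],
 [  8, -32,  -8, -16],
 [ -4,  52,   8,  28]]
Now row reduce the product.
R2 ← R2 − (4/5)·R1: [0, -72/5, -8/5, -8]
R3 ← R3 + (2/5)·R1: [0, 216/5, 24/5, 24]
R3 ← R3 + (3)·R2: [0, 0, 0, 0]
2 nonzero rows, so rank(CA) = 2.

2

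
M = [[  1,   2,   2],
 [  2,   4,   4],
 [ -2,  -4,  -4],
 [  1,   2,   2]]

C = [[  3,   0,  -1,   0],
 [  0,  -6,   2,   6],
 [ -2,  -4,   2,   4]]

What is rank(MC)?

1

First compute MC:
[[ -1, -20,   7,  20],
 [ -2, -40,  14,  40],
 [  2,  40, -14, -40],
 [ -1, -20,   7,  20]]
Now row reduce the product.
R2 ← R2 − (2)·R1: [0, 0, 0, 0]
R3 ← R3 + (2)·R1: [0, 0, 0, 0]
R4 ← R4 − R1: [0, 0, 0, 0]
1 nonzero row, so rank(MC) = 1.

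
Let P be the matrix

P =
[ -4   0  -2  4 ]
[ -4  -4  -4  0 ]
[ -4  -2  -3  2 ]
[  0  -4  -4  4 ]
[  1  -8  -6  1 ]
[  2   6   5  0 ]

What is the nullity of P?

Row reduce to echelon form.
R2 ← R2 − R1: [0, -4, -2, -4]
R3 ← R3 − R1: [0, -2, -1, -2]
R5 ← R5 + (1/4)·R1: [0, -8, -13/2, 2]
R6 ← R6 + (1/2)·R1: [0, 6, 4, 2]
R3 ← R3 − (1/2)·R2: [0, 0, 0, 0]
R4 ← R4 − R2: [0, 0, -2, 8]
R5 ← R5 − (2)·R2: [0, 0, -5/2, 10]
R6 ← R6 + (3/2)·R2: [0, 0, 1, -4]
Swap R3 ↔ R4
R5 ← R5 − (5/4)·R3: [0, 0, 0, 0]
R6 ← R6 + (1/2)·R3: [0, 0, 0, 0]
3 nonzero rows, so rank(P) = 3.
P has 4 columns; by rank–nullity, nullity = 4 − 3 = 1.

1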